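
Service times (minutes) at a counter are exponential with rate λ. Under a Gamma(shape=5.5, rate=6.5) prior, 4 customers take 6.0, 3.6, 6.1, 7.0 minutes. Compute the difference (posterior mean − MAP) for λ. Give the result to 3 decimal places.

Σ times = 22.7. Posterior: Gamma(shape = 5.5+4 = 9.5, rate = 6.5+22.7 = 29.2).
Mode = (α−1)/β = 8.5/29.2 = 0.291.
Mean = α/β = 9.5/29.2 = 0.325.
Difference = 0.325 − 0.291 = 0.034.
Right-skewed posterior ⇒ mode < mean.

0.034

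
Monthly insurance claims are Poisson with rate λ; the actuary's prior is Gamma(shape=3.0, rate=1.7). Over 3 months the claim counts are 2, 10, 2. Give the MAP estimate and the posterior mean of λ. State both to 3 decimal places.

MAP = 3.404; posterior mean = 3.617

Σ counts = 14. Posterior: Gamma(shape = 3.0+14 = 17.0, rate = 1.7+3 = 4.7).
Mode = (α−1)/β = 16.0/4.7 = 3.404.
Mean = α/β = 17.0/4.7 = 3.617.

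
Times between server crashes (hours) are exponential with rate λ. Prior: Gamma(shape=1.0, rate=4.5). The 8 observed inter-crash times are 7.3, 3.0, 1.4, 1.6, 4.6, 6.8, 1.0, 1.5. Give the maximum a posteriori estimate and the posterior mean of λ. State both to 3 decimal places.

MAP: 0.252. Posterior mean: 0.284.

Σ times = 27.2. Posterior: Gamma(shape = 1.0+8 = 9.0, rate = 4.5+27.2 = 31.7).
Mode = (α−1)/β = 8.0/31.7 = 0.252.
Mean = α/β = 9.0/31.7 = 0.284.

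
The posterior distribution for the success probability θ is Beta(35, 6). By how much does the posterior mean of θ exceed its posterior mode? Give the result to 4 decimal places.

-0.0181

Mode = (35−1)/(35+6−2) = 34/39 = 0.8718.
Mean = 35/(35+6) = 35/41 = 0.8537.
Difference = 0.8537 − 0.8718 = -0.0181.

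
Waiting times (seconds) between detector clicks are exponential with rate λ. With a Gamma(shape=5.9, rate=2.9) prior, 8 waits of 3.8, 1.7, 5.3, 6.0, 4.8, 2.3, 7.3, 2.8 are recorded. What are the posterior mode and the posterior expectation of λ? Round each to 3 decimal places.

Σ times = 34.0. Posterior: Gamma(shape = 5.9+8 = 13.9, rate = 2.9+34.0 = 36.9).
Mode = (α−1)/β = 12.9/36.9 = 0.350.
Mean = α/β = 13.9/36.9 = 0.377.
The posterior is right-skewed, so the mean exceeds the mode.

λ_MAP = 0.350, E[λ|data] = 0.377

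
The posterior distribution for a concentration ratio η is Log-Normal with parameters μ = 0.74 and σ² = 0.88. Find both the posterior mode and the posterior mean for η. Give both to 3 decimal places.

Mode = exp(μ − σ²) = exp(-0.14) = 0.869.
Mean = exp(μ + σ²/2) = exp(1.180) = 3.254.
Right-skewed posterior ⇒ mode < mean.

MAP = 0.869, posterior mean = 3.254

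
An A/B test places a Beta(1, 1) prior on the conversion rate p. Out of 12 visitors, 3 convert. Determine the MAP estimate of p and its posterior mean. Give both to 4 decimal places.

MAP = 0.2500; posterior mean = 0.2857

Posterior: Beta(1+3, 1+9) = Beta(4, 10).
Mode = (4−1)/(4+10−2) = 3/12 = 0.2500.
Mean = 4/(4+10) = 4/14 = 0.2857.
The posterior is right-skewed, so the mean exceeds the mode.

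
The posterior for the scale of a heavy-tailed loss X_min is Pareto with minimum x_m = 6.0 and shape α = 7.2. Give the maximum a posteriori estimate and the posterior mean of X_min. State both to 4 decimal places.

X_min_MAP = 6.0000, E[X_min|data] = 6.9677

The Pareto density is strictly decreasing on [x_m, ∞), so the mode is x_m = 6.0000.
Mean = α·x_m/(α−1) = 7.2·6.0/6.2 = 6.9677.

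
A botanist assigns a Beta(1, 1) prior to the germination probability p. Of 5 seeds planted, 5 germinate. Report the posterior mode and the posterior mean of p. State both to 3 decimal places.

Posterior: Beta(1+5, 1+0) = Beta(6, 1).
Since β = 1 ≤ 1 and α > 1, the Beta density is monotone increasing on [0,1]; the mode is at 1.
Mean = 6/(6+1) = 0.857.

MAP: 1.000. Posterior mean: 0.857.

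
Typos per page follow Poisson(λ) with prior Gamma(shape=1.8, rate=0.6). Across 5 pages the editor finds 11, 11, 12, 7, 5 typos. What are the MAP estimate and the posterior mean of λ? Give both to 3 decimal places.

MAP estimate = 8.357, posterior mean = 8.536

Σ counts = 46. Posterior: Gamma(shape = 1.8+46 = 47.8, rate = 0.6+5 = 5.6).
Mode = (α−1)/β = 46.8/5.6 = 8.357.
Mean = α/β = 47.8/5.6 = 8.536.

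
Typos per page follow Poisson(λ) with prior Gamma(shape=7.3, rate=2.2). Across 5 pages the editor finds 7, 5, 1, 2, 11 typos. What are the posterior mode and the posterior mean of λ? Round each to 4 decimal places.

MAP = 4.4861; posterior mean = 4.6250

Σ counts = 26. Posterior: Gamma(shape = 7.3+26 = 33.3, rate = 2.2+5 = 7.2).
Mode = (α−1)/β = 32.3/7.2 = 4.4861.
Mean = α/β = 33.3/7.2 = 4.6250.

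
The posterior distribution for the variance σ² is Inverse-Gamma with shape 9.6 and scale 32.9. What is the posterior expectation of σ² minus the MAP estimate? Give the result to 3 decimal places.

0.722

Mode = β/(α+1) = 32.9/10.6 = 3.104.
Mean = β/(α−1) = 32.9/8.6 = 3.826.
Difference = 3.826 − 3.104 = 0.722.
The mean is pulled above the mode by the posterior's right skew.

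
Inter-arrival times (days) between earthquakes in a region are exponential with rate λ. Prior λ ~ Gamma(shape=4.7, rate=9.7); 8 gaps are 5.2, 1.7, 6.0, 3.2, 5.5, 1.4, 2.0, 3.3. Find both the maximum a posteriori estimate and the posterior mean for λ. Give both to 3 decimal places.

MAP = 0.308; posterior mean = 0.334

Σ times = 28.3. Posterior: Gamma(shape = 4.7+8 = 12.7, rate = 9.7+28.3 = 38.0).
Mode = (α−1)/β = 11.7/38.0 = 0.308.
Mean = α/β = 12.7/38.0 = 0.334.
The mean is pulled above the mode by the posterior's right skew.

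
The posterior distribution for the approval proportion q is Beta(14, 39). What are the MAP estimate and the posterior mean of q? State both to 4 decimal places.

Mode = (14−1)/(14+39−2) = 13/51 = 0.2549.
Mean = 14/(14+39) = 14/53 = 0.2642.

MAP estimate = 0.2549, posterior mean = 0.2642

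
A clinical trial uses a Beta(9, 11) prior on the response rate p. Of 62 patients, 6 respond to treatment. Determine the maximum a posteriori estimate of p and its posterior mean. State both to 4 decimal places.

p_MAP = 0.1750, E[p|data] = 0.1829

Posterior: Beta(9+6, 11+56) = Beta(15, 67).
Mode = (15−1)/(15+67−2) = 14/80 = 0.1750.
Mean = 15/(15+67) = 15/82 = 0.1829.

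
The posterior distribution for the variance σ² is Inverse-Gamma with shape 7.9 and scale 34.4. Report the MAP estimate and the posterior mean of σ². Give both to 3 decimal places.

σ²_MAP = 3.865, E[σ²|data] = 4.986

Mode = β/(α+1) = 34.4/8.9 = 3.865.
Mean = β/(α−1) = 34.4/6.9 = 4.986.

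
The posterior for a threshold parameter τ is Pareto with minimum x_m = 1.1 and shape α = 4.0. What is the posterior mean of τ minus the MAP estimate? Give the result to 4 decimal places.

0.3667

The Pareto density is strictly decreasing on [x_m, ∞), so the mode is x_m = 1.1000.
Mean = α·x_m/(α−1) = 4.0·1.1/3.0 = 1.4667.
Difference = 1.4667 − 1.1000 = 0.3667.
Right-skewed posterior ⇒ mode < mean.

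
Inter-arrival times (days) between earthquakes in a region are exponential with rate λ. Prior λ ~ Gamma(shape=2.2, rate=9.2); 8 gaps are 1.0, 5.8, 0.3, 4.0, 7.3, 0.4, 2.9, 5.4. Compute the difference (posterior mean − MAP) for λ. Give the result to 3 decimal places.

Σ times = 27.1. Posterior: Gamma(shape = 2.2+8 = 10.2, rate = 9.2+27.1 = 36.3).
Mode = (α−1)/β = 9.2/36.3 = 0.253.
Mean = α/β = 10.2/36.3 = 0.281.
Difference = 0.281 − 0.253 = 0.028.

0.028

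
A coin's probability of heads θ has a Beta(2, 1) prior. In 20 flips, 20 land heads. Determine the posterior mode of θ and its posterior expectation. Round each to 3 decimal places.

MAP = 1.000; posterior mean = 0.957

Posterior: Beta(2+20, 1+0) = Beta(22, 1).
Since β = 1 ≤ 1 and α > 1, the Beta density is monotone increasing on [0,1]; the mode is at 1.
Mean = 22/(22+1) = 0.957.
Left-skewed posterior ⇒ mean < mode.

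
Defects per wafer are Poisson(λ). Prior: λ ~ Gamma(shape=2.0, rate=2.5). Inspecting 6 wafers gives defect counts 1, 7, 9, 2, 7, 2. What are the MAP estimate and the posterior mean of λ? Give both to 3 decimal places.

Σ counts = 28. Posterior: Gamma(shape = 2.0+28 = 30.0, rate = 2.5+6 = 8.5).
Mode = (α−1)/β = 29.0/8.5 = 3.412.
Mean = α/β = 30.0/8.5 = 3.529.

MAP = 3.412; posterior mean = 3.529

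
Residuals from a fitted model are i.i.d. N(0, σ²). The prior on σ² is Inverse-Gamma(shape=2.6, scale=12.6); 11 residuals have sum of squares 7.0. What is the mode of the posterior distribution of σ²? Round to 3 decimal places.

Posterior: Inverse-Gamma(shape = 2.6+11/2 = 8.1, scale = 12.6+7.0/2 = 16.1).
Mode = β/(α+1) = 16.1/9.1 = 1.769.
Mean = β/(α−1) = 16.1/7.1 = 2.268.
This is the posterior mode — the MAP estimate.

1.769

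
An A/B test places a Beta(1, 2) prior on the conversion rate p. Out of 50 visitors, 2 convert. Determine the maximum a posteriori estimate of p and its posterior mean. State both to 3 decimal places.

Posterior: Beta(1+2, 2+48) = Beta(3, 50).
Mode = (3−1)/(3+50−2) = 2/51 = 0.039.
Mean = 3/(3+50) = 3/53 = 0.057.
Mean > mode: the posterior has a right tail.

MAP = 0.039, posterior mean = 0.057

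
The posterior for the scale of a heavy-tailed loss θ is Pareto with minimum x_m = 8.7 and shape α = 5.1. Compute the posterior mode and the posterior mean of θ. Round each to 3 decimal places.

The Pareto density is strictly decreasing on [x_m, ∞), so the mode is x_m = 8.700.
Mean = α·x_m/(α−1) = 5.1·8.7/4.1 = 10.822.
Right-skewed posterior ⇒ mode < mean.

MAP = 8.700, posterior mean = 10.822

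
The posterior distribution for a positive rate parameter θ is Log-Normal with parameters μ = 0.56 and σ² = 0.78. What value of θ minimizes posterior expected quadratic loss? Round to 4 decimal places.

Mode = exp(μ − σ²) = exp(-0.22) = 0.8025.
Mean = exp(μ + σ²/2) = exp(0.950) = 2.5857.
Quadratic loss ⇒ the optimal estimator is the posterior mean.

2.5857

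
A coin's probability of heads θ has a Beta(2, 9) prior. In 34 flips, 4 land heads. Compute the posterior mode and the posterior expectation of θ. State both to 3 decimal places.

Posterior: Beta(2+4, 9+30) = Beta(6, 39).
Mode = (6−1)/(6+39−2) = 5/43 = 0.116.
Mean = 6/(6+39) = 6/45 = 0.133.

θ_MAP = 0.116, E[θ|data] = 0.133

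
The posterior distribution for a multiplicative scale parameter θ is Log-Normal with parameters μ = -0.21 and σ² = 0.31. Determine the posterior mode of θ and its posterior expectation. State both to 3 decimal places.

Mode = exp(μ − σ²) = exp(-0.52) = 0.595.
Mean = exp(μ + σ²/2) = exp(-0.055) = 0.946.
The posterior is right-skewed, so the mean exceeds the mode.

posterior mode = 0.595, posterior expectation = 0.946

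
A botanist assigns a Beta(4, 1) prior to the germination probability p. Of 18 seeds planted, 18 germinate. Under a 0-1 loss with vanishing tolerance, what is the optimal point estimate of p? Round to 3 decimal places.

Posterior: Beta(4+18, 1+0) = Beta(22, 1).
Since β = 1 ≤ 1 and α > 1, the Beta density is monotone increasing on [0,1]; the mode is at 1.
Mean = 22/(22+1) = 0.957.
This is the posterior mode — the MAP estimate.

1.000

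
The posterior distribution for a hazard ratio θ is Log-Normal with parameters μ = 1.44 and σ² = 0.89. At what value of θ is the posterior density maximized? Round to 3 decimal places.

1.733

Mode = exp(μ − σ²) = exp(0.55) = 1.733.
Mean = exp(μ + σ²/2) = exp(1.885) = 6.586.
This is the posterior mode — the MAP estimate.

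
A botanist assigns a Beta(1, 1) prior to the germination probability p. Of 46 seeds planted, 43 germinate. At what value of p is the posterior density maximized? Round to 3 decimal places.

0.935

Posterior: Beta(1+43, 1+3) = Beta(44, 4).
Mode = (44−1)/(44+4−2) = 43/46 = 0.935.
With a flat prior the MAP equals the MLE, 43/46.
Mean = 44/(44+4) = 44/48 = 0.917.
This is the posterior mode — the MAP estimate.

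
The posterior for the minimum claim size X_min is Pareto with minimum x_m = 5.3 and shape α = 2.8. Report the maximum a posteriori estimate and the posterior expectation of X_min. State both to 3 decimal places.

The Pareto density is strictly decreasing on [x_m, ∞), so the mode is x_m = 5.300.
Mean = α·x_m/(α−1) = 2.8·5.3/1.8 = 8.244.

maximum a posteriori estimate = 5.300, posterior expectation = 8.244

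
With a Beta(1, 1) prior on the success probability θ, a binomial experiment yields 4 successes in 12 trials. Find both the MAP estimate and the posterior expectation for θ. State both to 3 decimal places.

Posterior: Beta(1+4, 1+8) = Beta(5, 9).
Mode = (5−1)/(5+9−2) = 4/12 = 0.333.
With a flat prior the MAP equals the MLE, 4/12.
Mean = 5/(5+9) = 5/14 = 0.357.
The posterior is right-skewed, so the mean exceeds the mode.

θ_MAP = 0.333, E[θ|data] = 0.357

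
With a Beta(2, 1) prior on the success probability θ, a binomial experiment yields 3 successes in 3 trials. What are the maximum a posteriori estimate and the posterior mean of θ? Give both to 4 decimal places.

Posterior: Beta(2+3, 1+0) = Beta(5, 1).
Since β = 1 ≤ 1 and α > 1, the Beta density is monotone increasing on [0,1]; the mode is at 1.
Mean = 5/(5+1) = 0.8333.
The posterior is left-skewed, so the mode exceeds the mean.

MAP: 1.0000. Posterior mean: 0.8333.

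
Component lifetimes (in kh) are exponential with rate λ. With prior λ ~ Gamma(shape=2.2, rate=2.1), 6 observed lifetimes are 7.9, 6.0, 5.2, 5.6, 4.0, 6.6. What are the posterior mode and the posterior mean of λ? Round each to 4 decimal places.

MAP: 0.1925. Posterior mean: 0.2193.

Σ times = 35.3. Posterior: Gamma(shape = 2.2+6 = 8.2, rate = 2.1+35.3 = 37.4).
Mode = (α−1)/β = 7.2/37.4 = 0.1925.
Mean = α/β = 8.2/37.4 = 0.2193.
The posterior is right-skewed, so the mean exceeds the mode.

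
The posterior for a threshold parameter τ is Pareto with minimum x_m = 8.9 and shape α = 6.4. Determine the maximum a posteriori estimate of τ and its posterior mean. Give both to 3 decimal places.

maximum a posteriori estimate = 8.900, posterior mean = 10.548

The Pareto density is strictly decreasing on [x_m, ∞), so the mode is x_m = 8.900.
Mean = α·x_m/(α−1) = 6.4·8.9/5.4 = 10.548.
The mean is pulled above the mode by the posterior's right skew.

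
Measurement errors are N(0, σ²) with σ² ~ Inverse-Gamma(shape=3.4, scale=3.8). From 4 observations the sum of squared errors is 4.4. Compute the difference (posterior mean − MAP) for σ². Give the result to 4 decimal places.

0.4261

Posterior: Inverse-Gamma(shape = 3.4+4/2 = 5.4, scale = 3.8+4.4/2 = 6.0).
Mode = β/(α+1) = 6.0/6.4 = 0.9375.
Mean = β/(α−1) = 6.0/4.4 = 1.3636.
Difference = 1.3636 − 0.9375 = 0.4261.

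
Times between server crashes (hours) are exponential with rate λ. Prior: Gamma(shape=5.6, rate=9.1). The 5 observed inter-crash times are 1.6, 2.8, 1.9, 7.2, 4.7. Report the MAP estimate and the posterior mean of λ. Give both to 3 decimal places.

Σ times = 18.2. Posterior: Gamma(shape = 5.6+5 = 10.6, rate = 9.1+18.2 = 27.3).
Mode = (α−1)/β = 9.6/27.3 = 0.352.
Mean = α/β = 10.6/27.3 = 0.388.

MAP = 0.352, posterior mean = 0.388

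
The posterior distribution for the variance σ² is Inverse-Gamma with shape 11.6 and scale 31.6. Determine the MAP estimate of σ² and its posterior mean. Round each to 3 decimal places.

MAP = 2.508; posterior mean = 2.981

Mode = β/(α+1) = 31.6/12.6 = 2.508.
Mean = β/(α−1) = 31.6/10.6 = 2.981.
Mean > mode: the posterior has a right tail.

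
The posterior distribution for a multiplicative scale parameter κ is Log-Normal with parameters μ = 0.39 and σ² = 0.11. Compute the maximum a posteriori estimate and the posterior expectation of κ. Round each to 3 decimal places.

κ_MAP = 1.323, E[κ|data] = 1.560

Mode = exp(μ − σ²) = exp(0.28) = 1.323.
Mean = exp(μ + σ²/2) = exp(0.445) = 1.560.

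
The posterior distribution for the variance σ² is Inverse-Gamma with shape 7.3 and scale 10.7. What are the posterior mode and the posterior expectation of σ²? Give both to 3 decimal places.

MAP = 1.289, posterior mean = 1.698

Mode = β/(α+1) = 10.7/8.3 = 1.289.
Mean = β/(α−1) = 10.7/6.3 = 1.698.
The posterior is right-skewed, so the mean exceeds the mode.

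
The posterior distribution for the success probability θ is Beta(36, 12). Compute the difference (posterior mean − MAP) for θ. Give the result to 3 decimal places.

Mode = (36−1)/(36+12−2) = 35/46 = 0.761.
Mean = 36/(36+12) = 36/48 = 0.750.
Difference = 0.750 − 0.761 = -0.011.

-0.011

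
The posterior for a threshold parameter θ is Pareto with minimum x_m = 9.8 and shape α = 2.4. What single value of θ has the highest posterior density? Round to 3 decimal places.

9.800

The Pareto density is strictly decreasing on [x_m, ∞), so the mode is x_m = 9.800.
Mean = α·x_m/(α−1) = 2.4·9.8/1.4 = 16.800.
This is the posterior mode — the MAP estimate.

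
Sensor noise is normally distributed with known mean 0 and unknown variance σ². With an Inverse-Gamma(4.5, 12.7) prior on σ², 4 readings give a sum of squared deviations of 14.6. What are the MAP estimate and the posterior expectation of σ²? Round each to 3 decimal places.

MAP: 2.667. Posterior mean: 3.636.

Posterior: Inverse-Gamma(shape = 4.5+4/2 = 6.5, scale = 12.7+14.6/2 = 20.0).
Mode = β/(α+1) = 20.0/7.5 = 2.667.
Mean = β/(α−1) = 20.0/5.5 = 3.636.
The mean is pulled above the mode by the posterior's right skew.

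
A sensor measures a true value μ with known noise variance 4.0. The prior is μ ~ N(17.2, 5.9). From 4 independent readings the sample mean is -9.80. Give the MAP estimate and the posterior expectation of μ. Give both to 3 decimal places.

MAP = -5.887; posterior mean = -5.887

Posterior for μ is Normal. Precision-weighted mean: (1/5.9·17.2 + 4/4.0·-9.80) / (1/5.9 + 4/4.0) = -5.887.
A Normal posterior is symmetric, so mode = mean.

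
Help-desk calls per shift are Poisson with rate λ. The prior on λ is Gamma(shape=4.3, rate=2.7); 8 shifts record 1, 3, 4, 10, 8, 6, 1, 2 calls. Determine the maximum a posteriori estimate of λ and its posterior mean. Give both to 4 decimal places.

MAP: 3.5794. Posterior mean: 3.6729.

Σ counts = 35. Posterior: Gamma(shape = 4.3+35 = 39.3, rate = 2.7+8 = 10.7).
Mode = (α−1)/β = 38.3/10.7 = 3.5794.
Mean = α/β = 39.3/10.7 = 3.6729.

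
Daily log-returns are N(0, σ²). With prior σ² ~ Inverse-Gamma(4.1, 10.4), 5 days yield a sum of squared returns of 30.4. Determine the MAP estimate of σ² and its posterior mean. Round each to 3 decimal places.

Posterior: Inverse-Gamma(shape = 4.1+5/2 = 6.6, scale = 10.4+30.4/2 = 25.6).
Mode = β/(α+1) = 25.6/7.6 = 3.368.
Mean = β/(α−1) = 25.6/5.6 = 4.571.

MAP = 3.368, posterior mean = 4.571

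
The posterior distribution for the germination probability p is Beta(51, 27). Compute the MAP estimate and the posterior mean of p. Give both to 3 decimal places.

MAP: 0.658. Posterior mean: 0.654.

Mode = (51−1)/(51+27−2) = 50/76 = 0.658.
Mean = 51/(51+27) = 51/78 = 0.654.
Left-skewed posterior ⇒ mean < mode.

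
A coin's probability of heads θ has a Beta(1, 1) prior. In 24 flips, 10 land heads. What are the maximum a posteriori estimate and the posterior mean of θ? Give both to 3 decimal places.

Posterior: Beta(1+10, 1+14) = Beta(11, 15).
Mode = (11−1)/(11+15−2) = 10/24 = 0.417.
Mean = 11/(11+15) = 11/26 = 0.423.
The posterior is right-skewed, so the mean exceeds the mode.

MAP: 0.417. Posterior mean: 0.423.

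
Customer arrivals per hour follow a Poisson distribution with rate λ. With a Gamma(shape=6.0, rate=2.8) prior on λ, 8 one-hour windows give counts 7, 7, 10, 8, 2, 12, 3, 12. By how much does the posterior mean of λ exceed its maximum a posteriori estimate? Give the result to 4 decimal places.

0.0926

Σ counts = 61. Posterior: Gamma(shape = 6.0+61 = 67.0, rate = 2.8+8 = 10.8).
Mode = (α−1)/β = 66.0/10.8 = 6.1111.
Mean = α/β = 67.0/10.8 = 6.2037.
Difference = 6.2037 − 6.1111 = 0.0926.
The mean is pulled above the mode by the posterior's right skew.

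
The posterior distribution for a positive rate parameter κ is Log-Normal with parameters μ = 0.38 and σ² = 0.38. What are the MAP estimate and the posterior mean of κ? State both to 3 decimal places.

MAP estimate = 1.000, posterior mean = 1.768

Mode = exp(μ − σ²) = exp(0.00) = 1.000.
Mean = exp(μ + σ²/2) = exp(0.570) = 1.768.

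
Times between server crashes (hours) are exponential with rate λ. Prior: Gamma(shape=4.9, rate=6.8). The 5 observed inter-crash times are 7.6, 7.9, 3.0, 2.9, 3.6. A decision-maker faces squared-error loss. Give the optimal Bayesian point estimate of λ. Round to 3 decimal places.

0.311

Σ times = 25.0. Posterior: Gamma(shape = 4.9+5 = 9.9, rate = 6.8+25.0 = 31.8).
Mode = (α−1)/β = 8.9/31.8 = 0.280.
Mean = α/β = 9.9/31.8 = 0.311.
Squared-error loss ⇒ the optimal estimator is the posterior mean.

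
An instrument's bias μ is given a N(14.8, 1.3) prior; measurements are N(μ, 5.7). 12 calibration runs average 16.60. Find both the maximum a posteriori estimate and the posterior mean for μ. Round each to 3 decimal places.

Posterior for μ is Normal. Precision-weighted mean: (1/1.3·14.8 + 12/5.7·16.60) / (1/1.3 + 12/5.7) = 16.118.
A Normal posterior is symmetric, so mode = mean.

MAP = 16.118, posterior mean = 16.118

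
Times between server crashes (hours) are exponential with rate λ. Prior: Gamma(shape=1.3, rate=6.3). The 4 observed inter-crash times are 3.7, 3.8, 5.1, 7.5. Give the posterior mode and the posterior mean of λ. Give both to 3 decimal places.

Σ times = 20.1. Posterior: Gamma(shape = 1.3+4 = 5.3, rate = 6.3+20.1 = 26.4).
Mode = (α−1)/β = 4.3/26.4 = 0.163.
Mean = α/β = 5.3/26.4 = 0.201.

λ_MAP = 0.163, E[λ|data] = 0.201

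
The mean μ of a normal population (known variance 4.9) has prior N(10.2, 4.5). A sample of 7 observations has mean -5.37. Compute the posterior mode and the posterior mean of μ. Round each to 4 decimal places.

MAP: -3.2740. Posterior mean: -3.2740.

Posterior for μ is Normal. Precision-weighted mean: (1/4.5·10.2 + 7/4.9·-5.37) / (1/4.5 + 7/4.9) = -3.2740.
A Normal posterior is symmetric, so mode = mean.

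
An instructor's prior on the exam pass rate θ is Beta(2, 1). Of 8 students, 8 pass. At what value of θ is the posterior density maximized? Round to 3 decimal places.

Posterior: Beta(2+8, 1+0) = Beta(10, 1).
Since β = 1 ≤ 1 and α > 1, the Beta density is monotone increasing on [0,1]; the mode is at 1.
Mean = 10/(10+1) = 0.909.
This is the posterior mode — the MAP estimate.

1.000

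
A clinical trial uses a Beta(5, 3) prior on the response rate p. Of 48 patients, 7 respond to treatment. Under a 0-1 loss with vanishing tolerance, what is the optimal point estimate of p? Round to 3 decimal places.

Posterior: Beta(5+7, 3+41) = Beta(12, 44).
Mode = (12−1)/(12+44−2) = 11/54 = 0.204.
Mean = 12/(12+44) = 12/56 = 0.214.
This is the posterior mode — the MAP estimate.

0.204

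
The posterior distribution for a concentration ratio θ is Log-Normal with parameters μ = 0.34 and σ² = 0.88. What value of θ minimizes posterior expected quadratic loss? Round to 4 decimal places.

2.1815

Mode = exp(μ − σ²) = exp(-0.54) = 0.5827.
Mean = exp(μ + σ²/2) = exp(0.780) = 2.1815.
Quadratic loss ⇒ the optimal estimator is the posterior mean.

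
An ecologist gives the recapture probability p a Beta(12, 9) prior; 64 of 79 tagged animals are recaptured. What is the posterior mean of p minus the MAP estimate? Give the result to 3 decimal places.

-0.005

Posterior: Beta(12+64, 9+15) = Beta(76, 24).
Mode = (76−1)/(76+24−2) = 75/98 = 0.765.
Mean = 76/(76+24) = 76/100 = 0.760.
Difference = 0.760 − 0.765 = -0.005.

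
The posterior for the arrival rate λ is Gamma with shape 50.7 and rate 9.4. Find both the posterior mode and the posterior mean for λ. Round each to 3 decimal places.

Mode = (α−1)/β = 49.7/9.4 = 5.287.
Mean = α/β = 50.7/9.4 = 5.394.

MAP: 5.287. Posterior mean: 5.394.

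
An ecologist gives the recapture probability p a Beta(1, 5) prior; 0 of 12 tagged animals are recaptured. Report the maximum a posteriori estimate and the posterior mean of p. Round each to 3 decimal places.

MAP = 0.000, posterior mean = 0.056

Posterior: Beta(1+0, 5+12) = Beta(1, 17).
Since α = 1 ≤ 1 and β > 1, the Beta density is monotone decreasing on [0,1]; the mode is at 0.
Mean = 1/(1+17) = 0.056.
Right-skewed posterior ⇒ mode < mean.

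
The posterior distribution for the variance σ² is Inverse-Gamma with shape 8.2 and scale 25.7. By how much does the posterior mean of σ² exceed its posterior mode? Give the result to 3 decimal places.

0.776

Mode = β/(α+1) = 25.7/9.2 = 2.793.
Mean = β/(α−1) = 25.7/7.2 = 3.569.
Difference = 3.569 − 2.793 = 0.776.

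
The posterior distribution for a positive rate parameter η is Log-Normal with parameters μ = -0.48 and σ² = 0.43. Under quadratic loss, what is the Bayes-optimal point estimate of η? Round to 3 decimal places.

Mode = exp(μ − σ²) = exp(-0.91) = 0.403.
Mean = exp(μ + σ²/2) = exp(-0.265) = 0.767.
Quadratic loss ⇒ the optimal estimator is the posterior mean.

0.767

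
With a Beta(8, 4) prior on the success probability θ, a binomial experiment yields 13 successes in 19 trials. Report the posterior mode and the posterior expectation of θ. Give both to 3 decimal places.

MAP = 0.690; posterior mean = 0.677

Posterior: Beta(8+13, 4+6) = Beta(21, 10).
Mode = (21−1)/(21+10−2) = 20/29 = 0.690.
Mean = 21/(21+10) = 21/31 = 0.677.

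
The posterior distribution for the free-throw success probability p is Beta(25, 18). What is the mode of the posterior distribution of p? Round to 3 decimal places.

0.585

Mode = (25−1)/(25+18−2) = 24/41 = 0.585.
Mean = 25/(25+18) = 25/43 = 0.581.
This is the posterior mode — the MAP estimate.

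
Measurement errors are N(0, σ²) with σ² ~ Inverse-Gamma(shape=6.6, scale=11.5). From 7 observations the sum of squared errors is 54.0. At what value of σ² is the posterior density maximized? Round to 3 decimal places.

3.468

Posterior: Inverse-Gamma(shape = 6.6+7/2 = 10.1, scale = 11.5+54.0/2 = 38.5).
Mode = β/(α+1) = 38.5/11.1 = 3.468.
Mean = β/(α−1) = 38.5/9.1 = 4.231.
This is the posterior mode — the MAP estimate.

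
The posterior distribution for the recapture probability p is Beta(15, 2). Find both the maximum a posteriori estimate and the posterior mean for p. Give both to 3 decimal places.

Mode = (15−1)/(15+2−2) = 14/15 = 0.933.
Mean = 15/(15+2) = 15/17 = 0.882.
Mode > mean: the posterior has a left tail.

maximum a posteriori estimate = 0.933, posterior mean = 0.882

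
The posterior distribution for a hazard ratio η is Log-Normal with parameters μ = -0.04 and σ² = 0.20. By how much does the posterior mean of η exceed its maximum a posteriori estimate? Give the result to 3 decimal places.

0.275

Mode = exp(μ − σ²) = exp(-0.24) = 0.787.
Mean = exp(μ + σ²/2) = exp(0.060) = 1.062.
Difference = 1.062 − 0.787 = 0.275.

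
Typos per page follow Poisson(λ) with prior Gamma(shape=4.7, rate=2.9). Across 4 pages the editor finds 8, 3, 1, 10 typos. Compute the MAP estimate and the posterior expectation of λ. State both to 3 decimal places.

Σ counts = 22. Posterior: Gamma(shape = 4.7+22 = 26.7, rate = 2.9+4 = 6.9).
Mode = (α−1)/β = 25.7/6.9 = 3.725.
Mean = α/β = 26.7/6.9 = 3.870.

λ_MAP = 3.725, E[λ|data] = 3.870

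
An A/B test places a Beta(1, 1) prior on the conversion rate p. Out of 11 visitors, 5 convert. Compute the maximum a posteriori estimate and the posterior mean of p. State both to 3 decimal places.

Posterior: Beta(1+5, 1+6) = Beta(6, 7).
Mode = (6−1)/(6+7−2) = 5/11 = 0.455.
With a flat prior the MAP equals the MLE, 5/11.
Mean = 6/(6+7) = 6/13 = 0.462.
The posterior is right-skewed, so the mean exceeds the mode.

maximum a posteriori estimate = 0.455, posterior mean = 0.462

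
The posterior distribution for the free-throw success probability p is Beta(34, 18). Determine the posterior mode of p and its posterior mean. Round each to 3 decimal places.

Mode = (34−1)/(34+18−2) = 33/50 = 0.660.
Mean = 34/(34+18) = 34/52 = 0.654.
The posterior is left-skewed, so the mode exceeds the mean.

p_MAP = 0.660, E[p|data] = 0.654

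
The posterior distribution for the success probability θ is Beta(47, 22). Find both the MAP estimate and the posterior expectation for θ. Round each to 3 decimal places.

θ_MAP = 0.687, E[θ|data] = 0.681

Mode = (47−1)/(47+22−2) = 46/67 = 0.687.
Mean = 47/(47+22) = 47/69 = 0.681.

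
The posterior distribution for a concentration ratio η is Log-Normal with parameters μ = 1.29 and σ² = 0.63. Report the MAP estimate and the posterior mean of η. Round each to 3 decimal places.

Mode = exp(μ − σ²) = exp(0.66) = 1.935.
Mean = exp(μ + σ²/2) = exp(1.605) = 4.978.
Mean > mode: the posterior has a right tail.

η_MAP = 1.935, E[η|data] = 4.978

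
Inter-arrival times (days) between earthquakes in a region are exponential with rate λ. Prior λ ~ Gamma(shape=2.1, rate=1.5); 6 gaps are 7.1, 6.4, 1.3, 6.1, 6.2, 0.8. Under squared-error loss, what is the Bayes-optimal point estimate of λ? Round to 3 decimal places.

Σ times = 27.9. Posterior: Gamma(shape = 2.1+6 = 8.1, rate = 1.5+27.9 = 29.4).
Mode = (α−1)/β = 7.1/29.4 = 0.241.
Mean = α/β = 8.1/29.4 = 0.276.
Squared-error loss ⇒ the optimal estimator is the posterior mean.

0.276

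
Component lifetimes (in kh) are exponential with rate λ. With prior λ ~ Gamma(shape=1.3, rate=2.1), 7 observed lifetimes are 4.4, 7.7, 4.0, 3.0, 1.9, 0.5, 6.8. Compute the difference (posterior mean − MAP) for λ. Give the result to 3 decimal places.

Σ times = 28.3. Posterior: Gamma(shape = 1.3+7 = 8.3, rate = 2.1+28.3 = 30.4).
Mode = (α−1)/β = 7.3/30.4 = 0.240.
Mean = α/β = 8.3/30.4 = 0.273.
Difference = 0.273 − 0.240 = 0.033.
The mean is pulled above the mode by the posterior's right skew.

0.033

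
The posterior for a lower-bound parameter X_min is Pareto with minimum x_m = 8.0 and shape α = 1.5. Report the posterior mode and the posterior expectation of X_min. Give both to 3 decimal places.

The Pareto density is strictly decreasing on [x_m, ∞), so the mode is x_m = 8.000.
Mean = α·x_m/(α−1) = 1.5·8.0/0.5 = 24.000.

MAP: 8.000. Posterior mean: 24.000.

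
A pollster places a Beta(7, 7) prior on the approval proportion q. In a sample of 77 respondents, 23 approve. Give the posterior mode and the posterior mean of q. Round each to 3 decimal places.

Posterior: Beta(7+23, 7+54) = Beta(30, 61).
Mode = (30−1)/(30+61−2) = 29/89 = 0.326.
Mean = 30/(30+61) = 30/91 = 0.330.
Mean > mode: the posterior has a right tail.

MAP: 0.326. Posterior mean: 0.330.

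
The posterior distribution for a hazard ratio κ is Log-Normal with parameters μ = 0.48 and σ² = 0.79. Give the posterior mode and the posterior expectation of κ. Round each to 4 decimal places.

Mode = exp(μ − σ²) = exp(-0.31) = 0.7334.
Mean = exp(μ + σ²/2) = exp(0.875) = 2.3989.

MAP = 0.7334; posterior mean = 2.3989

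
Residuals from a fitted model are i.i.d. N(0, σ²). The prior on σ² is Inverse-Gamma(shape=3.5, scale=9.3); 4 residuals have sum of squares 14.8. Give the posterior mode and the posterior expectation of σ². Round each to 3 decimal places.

posterior mode = 2.569, posterior expectation = 3.711

Posterior: Inverse-Gamma(shape = 3.5+4/2 = 5.5, scale = 9.3+14.8/2 = 16.7).
Mode = β/(α+1) = 16.7/6.5 = 2.569.
Mean = β/(α−1) = 16.7/4.5 = 3.711.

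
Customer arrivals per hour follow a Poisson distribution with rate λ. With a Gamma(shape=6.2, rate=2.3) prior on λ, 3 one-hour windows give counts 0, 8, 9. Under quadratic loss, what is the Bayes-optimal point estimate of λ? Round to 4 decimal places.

4.3774

Σ counts = 17. Posterior: Gamma(shape = 6.2+17 = 23.2, rate = 2.3+3 = 5.3).
Mode = (α−1)/β = 22.2/5.3 = 4.1887.
Mean = α/β = 23.2/5.3 = 4.3774.
Quadratic loss ⇒ the optimal estimator is the posterior mean.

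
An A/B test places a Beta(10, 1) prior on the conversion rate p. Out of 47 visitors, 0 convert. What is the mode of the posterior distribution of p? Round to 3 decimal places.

0.161

Posterior: Beta(10+0, 1+47) = Beta(10, 48).
Mode = (10−1)/(10+48−2) = 9/56 = 0.161.
Mean = 10/(10+48) = 10/58 = 0.172.
This is the posterior mode — the MAP estimate.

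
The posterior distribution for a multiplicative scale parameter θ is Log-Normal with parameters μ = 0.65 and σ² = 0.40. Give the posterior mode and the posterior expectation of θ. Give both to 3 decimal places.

Mode = exp(μ − σ²) = exp(0.25) = 1.284.
Mean = exp(μ + σ²/2) = exp(0.850) = 2.340.

MAP = 1.284, posterior mean = 2.340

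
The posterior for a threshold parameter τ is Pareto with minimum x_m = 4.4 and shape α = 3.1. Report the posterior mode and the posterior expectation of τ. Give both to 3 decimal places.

MAP: 4.400. Posterior mean: 6.495.

The Pareto density is strictly decreasing on [x_m, ∞), so the mode is x_m = 4.400.
Mean = α·x_m/(α−1) = 3.1·4.4/2.1 = 6.495.
Right-skewed posterior ⇒ mode < mean.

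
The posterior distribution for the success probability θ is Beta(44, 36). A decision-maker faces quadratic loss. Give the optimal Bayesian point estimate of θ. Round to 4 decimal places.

Mode = (44−1)/(44+36−2) = 43/78 = 0.5513.
Mean = 44/(44+36) = 44/80 = 0.5500.
Quadratic loss ⇒ the optimal estimator is the posterior mean.

0.5500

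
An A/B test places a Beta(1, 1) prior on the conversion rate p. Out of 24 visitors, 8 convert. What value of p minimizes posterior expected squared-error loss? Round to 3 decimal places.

0.346

Posterior: Beta(1+8, 1+16) = Beta(9, 17).
Mode = (9−1)/(9+17−2) = 8/24 = 0.333.
With a flat prior the MAP equals the MLE, 8/24.
Mean = 9/(9+17) = 9/26 = 0.346.
Squared-error loss ⇒ the optimal estimator is the posterior mean.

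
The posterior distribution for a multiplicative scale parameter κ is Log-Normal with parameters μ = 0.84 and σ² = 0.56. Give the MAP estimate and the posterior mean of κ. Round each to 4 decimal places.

Mode = exp(μ − σ²) = exp(0.28) = 1.3231.
Mean = exp(μ + σ²/2) = exp(1.120) = 3.0649.

MAP = 1.3231; posterior mean = 3.0649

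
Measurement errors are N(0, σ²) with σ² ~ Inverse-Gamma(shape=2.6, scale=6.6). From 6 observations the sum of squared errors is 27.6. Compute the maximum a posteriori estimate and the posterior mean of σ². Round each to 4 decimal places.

maximum a posteriori estimate = 3.0909, posterior mean = 4.4348

Posterior: Inverse-Gamma(shape = 2.6+6/2 = 5.6, scale = 6.6+27.6/2 = 20.4).
Mode = β/(α+1) = 20.4/6.6 = 3.0909.
Mean = β/(α−1) = 20.4/4.6 = 4.4348.
The mean is pulled above the mode by the posterior's right skew.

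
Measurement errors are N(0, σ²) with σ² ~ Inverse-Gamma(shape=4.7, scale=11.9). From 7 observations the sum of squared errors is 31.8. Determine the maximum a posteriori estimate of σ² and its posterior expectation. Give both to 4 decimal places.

Posterior: Inverse-Gamma(shape = 4.7+7/2 = 8.2, scale = 11.9+31.8/2 = 27.8).
Mode = β/(α+1) = 27.8/9.2 = 3.0217.
Mean = β/(α−1) = 27.8/7.2 = 3.8611.

MAP: 3.0217. Posterior mean: 3.8611.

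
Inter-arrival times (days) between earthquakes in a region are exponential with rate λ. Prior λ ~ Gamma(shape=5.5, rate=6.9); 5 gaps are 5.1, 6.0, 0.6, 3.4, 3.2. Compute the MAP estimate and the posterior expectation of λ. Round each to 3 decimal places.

Σ times = 18.3. Posterior: Gamma(shape = 5.5+5 = 10.5, rate = 6.9+18.3 = 25.2).
Mode = (α−1)/β = 9.5/25.2 = 0.377.
Mean = α/β = 10.5/25.2 = 0.417.

MAP estimate = 0.377, posterior expectation = 0.417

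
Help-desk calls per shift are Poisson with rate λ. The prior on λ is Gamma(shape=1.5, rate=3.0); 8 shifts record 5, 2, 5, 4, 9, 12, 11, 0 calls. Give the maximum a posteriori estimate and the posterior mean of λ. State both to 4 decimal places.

MAP = 4.4091; posterior mean = 4.5000

Σ counts = 48. Posterior: Gamma(shape = 1.5+48 = 49.5, rate = 3.0+8 = 11.0).
Mode = (α−1)/β = 48.5/11.0 = 4.4091.
Mean = α/β = 49.5/11.0 = 4.5000.
The mean is pulled above the mode by the posterior's right skew.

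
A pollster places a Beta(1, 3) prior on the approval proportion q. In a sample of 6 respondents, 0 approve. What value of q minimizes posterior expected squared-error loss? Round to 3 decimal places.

0.100

Posterior: Beta(1+0, 3+6) = Beta(1, 9).
Since α = 1 ≤ 1 and β > 1, the Beta density is monotone decreasing on [0,1]; the mode is at 0.
Mean = 1/(1+9) = 0.100.
Squared-error loss ⇒ the optimal estimator is the posterior mean.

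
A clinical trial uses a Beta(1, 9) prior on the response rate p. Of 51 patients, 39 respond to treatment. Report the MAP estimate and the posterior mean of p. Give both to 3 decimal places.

MAP estimate = 0.661, posterior mean = 0.656

Posterior: Beta(1+39, 9+12) = Beta(40, 21).
Mode = (40−1)/(40+21−2) = 39/59 = 0.661.
Mean = 40/(40+21) = 40/61 = 0.656.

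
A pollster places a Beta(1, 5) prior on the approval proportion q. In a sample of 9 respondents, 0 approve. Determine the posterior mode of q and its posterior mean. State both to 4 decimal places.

Posterior: Beta(1+0, 5+9) = Beta(1, 14).
Since α = 1 ≤ 1 and β > 1, the Beta density is monotone decreasing on [0,1]; the mode is at 0.
Mean = 1/(1+14) = 0.0667.

q_MAP = 0.0000, E[q|data] = 0.0667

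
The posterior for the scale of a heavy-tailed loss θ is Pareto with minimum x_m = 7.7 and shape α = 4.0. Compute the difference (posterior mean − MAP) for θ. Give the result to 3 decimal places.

2.567

The Pareto density is strictly decreasing on [x_m, ∞), so the mode is x_m = 7.700.
Mean = α·x_m/(α−1) = 4.0·7.7/3.0 = 10.267.
Difference = 10.267 − 7.700 = 2.567.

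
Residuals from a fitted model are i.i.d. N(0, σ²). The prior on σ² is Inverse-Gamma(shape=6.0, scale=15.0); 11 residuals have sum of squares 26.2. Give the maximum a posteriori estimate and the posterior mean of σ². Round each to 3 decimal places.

MAP: 2.248. Posterior mean: 2.676.

Posterior: Inverse-Gamma(shape = 6.0+11/2 = 11.5, scale = 15.0+26.2/2 = 28.1).
Mode = β/(α+1) = 28.1/12.5 = 2.248.
Mean = β/(α−1) = 28.1/10.5 = 2.676.
The mean is pulled above the mode by the posterior's right skew.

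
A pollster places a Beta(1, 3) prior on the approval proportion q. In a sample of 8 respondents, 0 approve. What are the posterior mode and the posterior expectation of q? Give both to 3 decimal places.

MAP = 0.000, posterior mean = 0.083

Posterior: Beta(1+0, 3+8) = Beta(1, 11).
Since α = 1 ≤ 1 and β > 1, the Beta density is monotone decreasing on [0,1]; the mode is at 0.
Mean = 1/(1+11) = 0.083.
The mean is pulled above the mode by the posterior's right skew.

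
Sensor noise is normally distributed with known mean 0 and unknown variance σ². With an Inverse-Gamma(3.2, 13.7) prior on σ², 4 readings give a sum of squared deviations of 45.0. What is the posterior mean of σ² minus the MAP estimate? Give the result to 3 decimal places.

2.780

Posterior: Inverse-Gamma(shape = 3.2+4/2 = 5.2, scale = 13.7+45.0/2 = 36.2).
Mode = β/(α+1) = 36.2/6.2 = 5.839.
Mean = β/(α−1) = 36.2/4.2 = 8.619.
Difference = 8.619 − 5.839 = 2.780.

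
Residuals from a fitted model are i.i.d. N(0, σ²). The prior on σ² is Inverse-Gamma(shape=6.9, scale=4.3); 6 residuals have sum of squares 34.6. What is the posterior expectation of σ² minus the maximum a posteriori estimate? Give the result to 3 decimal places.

Posterior: Inverse-Gamma(shape = 6.9+6/2 = 9.9, scale = 4.3+34.6/2 = 21.6).
Mode = β/(α+1) = 21.6/10.9 = 1.982.
Mean = β/(α−1) = 21.6/8.9 = 2.427.
Difference = 2.427 − 1.982 = 0.445.
The posterior is right-skewed, so the mean exceeds the mode.

0.445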